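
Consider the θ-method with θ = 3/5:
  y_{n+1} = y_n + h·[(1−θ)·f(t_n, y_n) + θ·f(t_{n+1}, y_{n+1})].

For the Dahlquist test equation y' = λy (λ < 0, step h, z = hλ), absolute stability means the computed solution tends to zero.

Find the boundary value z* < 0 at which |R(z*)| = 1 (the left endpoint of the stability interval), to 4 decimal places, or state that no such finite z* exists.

Test eqn y'=λy, z=hλ:
  y_{n+1} = y_n + z·[2/5·y_n + 3/5·y_{n+1}] ⇒ (1 − 3/5z)y_{n+1} = (1 + 2/5z)y_n
  so R(z) = (1 + 2/5z)/(1 − 3/5z).

Solve |R(x)|<1 on ℝ⁻.
x=-1.39: |R|=0.2421
x=-2: |R|=0.0909
x=-10: |R|=0.4286
x=-100: |R|=0.6393
θ=3/5≥1/2 ⇒ |1+2/5x|<|1−3/5x| ∀x<0 ⇒ unbounded interval.

interval (−∞, 0).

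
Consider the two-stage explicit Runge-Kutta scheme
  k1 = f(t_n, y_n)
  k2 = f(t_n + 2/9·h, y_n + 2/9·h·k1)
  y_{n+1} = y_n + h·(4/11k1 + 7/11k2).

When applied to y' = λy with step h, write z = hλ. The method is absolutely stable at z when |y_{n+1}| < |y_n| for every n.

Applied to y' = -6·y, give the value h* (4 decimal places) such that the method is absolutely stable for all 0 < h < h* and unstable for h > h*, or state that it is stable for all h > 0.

On y'=λy, z=hλ:
  k1=λy_n ⇒ h·k1=z·y_n;  k2=λ(1+2/9z)y_n ⇒ h·k2=z(1+2/9z)y_n
  y_{n+1}/y_n = 1 + 4/11z + 7/11z(1+2/9z) = 1 + z + 14/99z²
  ⇒ R(z) = 1 + z + 14/99z².

Need |R(x)|<1, x<0.
x=-0.82: |R|=0.2751
R=1: x+14/99x²=0 ⇒ x=−99/14=-7.0714; min R=1−1/(4·14/99)=-0.7679>−1
Confirm numerically:
  x=-6.290: |R|=0.30492 <1
  x=-5.436: |R|=0.25720 <1
  x=-5.149: |R|=0.39980 <1
  x=-5.145: |R|=0.40162 <1
  x=-7.612: |R|=1.58190 >1
  x=-7.597: |R|=1.56463 >1
  x=-7.506: |R|=1.46128 >1
Interval (-7.0714, 0).

(-7.0714,0); λ=-6 ⇒ h* = (99/14)/6 = 1.1786.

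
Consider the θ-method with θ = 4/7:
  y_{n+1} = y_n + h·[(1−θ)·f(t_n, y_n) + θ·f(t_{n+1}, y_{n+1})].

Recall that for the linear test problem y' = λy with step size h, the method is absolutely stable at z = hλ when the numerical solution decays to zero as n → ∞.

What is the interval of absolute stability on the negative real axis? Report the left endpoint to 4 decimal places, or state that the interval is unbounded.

Set f=λy, z=hλ:
  y_{n+1} = y_n + z·[3/7·y_n + 4/7·y_{n+1}] ⇒ (1 − 4/7z)y_{n+1} = (1 + 3/7z)y_n
  Hence R(z) = (1 + 3/7z)/(1 − 4/7z).

Solve |R(x)|<1 on ℝ⁻.
x=-0.52: |R|=0.5991
x=-2: |R|=0.0667
x=-10: |R|=0.4894
x=-100: |R|=0.7199
θ=4/7≥1/2 ⇒ |1+3/7x|<|1−4/7x| ∀x<0 ⇒ interval (−∞,0).

interval (−∞, 0).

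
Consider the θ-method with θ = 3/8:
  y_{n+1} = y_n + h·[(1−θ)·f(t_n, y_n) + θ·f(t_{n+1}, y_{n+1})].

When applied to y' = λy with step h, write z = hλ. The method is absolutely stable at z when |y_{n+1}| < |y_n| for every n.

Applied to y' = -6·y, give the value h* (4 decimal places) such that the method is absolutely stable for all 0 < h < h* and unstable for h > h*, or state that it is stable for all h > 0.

Set f=λy, z=hλ:
  y_{n+1} = y_n + z·[5/8·y_n + 3/8·y_{n+1}] ⇒ (1 − 3/8z)y_{n+1} = (1 + 5/8z)y_n
  so R(z) = (1 + 5/8z)/(1 − 3/8z).

Need |R(x)|<1, x<0.
x=-1.77: |R|=0.0639
R=−1: 1+5/8x = −1+3/8x ⇒ -1/4x=2 ⇒ x=2/(-1/4)=-8.0000
Confirm numerically:
  x=-6.908: |R|=0.92397 <1
  x=-4.046: |R|=0.60731 <1
  x=-3.568: |R|=0.52609 <1
  x=-8.292: |R|=1.01776 >1
  x=-8.211: |R|=1.01293 >1
  x=-8.103: |R|=1.00638 >1
Stable set (-8.0000, 0).

(-8.0000,0); λ=-6 ⇒ h* = (8)/6 = 1.3333.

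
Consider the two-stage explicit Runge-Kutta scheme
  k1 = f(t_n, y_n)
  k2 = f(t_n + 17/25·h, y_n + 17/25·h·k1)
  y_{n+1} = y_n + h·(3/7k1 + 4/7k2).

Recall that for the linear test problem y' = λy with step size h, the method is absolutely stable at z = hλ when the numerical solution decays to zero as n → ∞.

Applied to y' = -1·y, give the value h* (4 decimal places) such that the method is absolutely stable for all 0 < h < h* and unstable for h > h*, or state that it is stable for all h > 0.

(-2.5735,0); λ=-1 ⇒ h* = (175/68)/1 = 2.5735.

On y'=λy, z=hλ:
  k1=λy_n ⇒ h·k1=z·y_n;  k2=λ(1+17/25z)y_n ⇒ h·k2=z(1+17/25z)y_n
  y_{n+1}/y_n = 1 + 3/7z + 4/7z(1+17/25z) = 1 + z + 68/175z²
  Hence R(z) = 1 + z + 68/175z².

Need |R(x)|<1, x<0.
x=-0.62: |R|=0.5294
R=1: x+68/175x²=0 ⇒ x=−175/68=-2.5735; min R=1−1/(4·68/175)=0.3566>−1
Confirm numerically:
  x=-2.275: |R|=0.73610 <1
  x=-2.184: |R|=0.66943 <1
  x=-1.174: |R|=0.36156 <1
  x=-2.950: |R|=1.43154 >1
  x=-2.798: |R|=1.24405 >1
  x=-2.604: |R|=1.03083 >1
Interval (-2.5735, 0).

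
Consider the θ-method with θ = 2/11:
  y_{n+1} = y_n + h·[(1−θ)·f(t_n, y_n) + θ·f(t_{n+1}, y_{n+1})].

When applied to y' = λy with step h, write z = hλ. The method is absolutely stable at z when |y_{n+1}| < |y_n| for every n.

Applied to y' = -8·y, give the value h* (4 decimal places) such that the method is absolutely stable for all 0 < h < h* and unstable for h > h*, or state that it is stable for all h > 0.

On y'=λy, z=hλ:
  y_{n+1} = y_n + z·[9/11·y_n + 2/11·y_{n+1}] ⇒ (1 − 2/11z)y_{n+1} = (1 + 9/11z)y_n
  ⇒ R(z) = (1 + 9/11z)/(1 − 2/11z).

Solve |R(x)|<1 on ℝ⁻.
x=-1.66: |R|=0.2751
R=−1: 1+9/11x = −1+2/11x ⇒ -7/11x=2 ⇒ x=2/(-7/11)=-3.1429
Confirm numerically:
  x=-2.776: |R|=0.84485 <1
  x=-2.006: |R|=0.46989 <1
  x=-1.754: |R|=0.32989 <1
  x=-3.616: |R|=1.18166 >1
  x=-3.540: |R|=1.15376 >1
  x=-3.534: |R|=1.15154 >1
Interval (-3.1429, 0).

(-3.1429,0); λ=-8 ⇒ h* = (22/7)/8 = 0.3929.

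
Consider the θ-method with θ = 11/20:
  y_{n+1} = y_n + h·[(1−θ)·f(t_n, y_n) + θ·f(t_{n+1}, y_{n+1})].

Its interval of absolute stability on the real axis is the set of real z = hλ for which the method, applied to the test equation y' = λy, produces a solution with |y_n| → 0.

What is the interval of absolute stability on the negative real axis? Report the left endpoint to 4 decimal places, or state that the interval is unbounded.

With y'=λy (z=hλ):
  y_{n+1} = y_n + z·[9/20·y_n + 11/20·y_{n+1}] ⇒ (1 − 11/20z)y_{n+1} = (1 + 9/20z)y_n
  ⇒ R(z) = (1 + 9/20z)/(1 − 11/20z).

Boundary: |R(x)|=1, x<0.
x=-0.44: |R|=0.6457
x=-2: |R|=0.0476
x=-10: |R|=0.5385
x=-100: |R|=0.7857
θ=11/20≥1/2 ⇒ |1+9/20x|<|1−11/20x| ∀x<0 ⇒ interval (−∞,0).

interval (−∞, 0).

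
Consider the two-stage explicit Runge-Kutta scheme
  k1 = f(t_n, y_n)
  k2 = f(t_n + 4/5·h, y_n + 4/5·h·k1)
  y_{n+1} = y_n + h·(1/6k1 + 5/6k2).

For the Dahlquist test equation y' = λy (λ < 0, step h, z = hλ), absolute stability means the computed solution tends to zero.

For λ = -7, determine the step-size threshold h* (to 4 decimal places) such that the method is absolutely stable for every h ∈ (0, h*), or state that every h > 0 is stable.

On y'=λy, z=hλ:
  k1=λy_n ⇒ h·k1=z·y_n;  k2=λ(1+4/5z)y_n ⇒ h·k2=z(1+4/5z)y_n
  y_{n+1}/y_n = 1 + 1/6z + 5/6z(1+4/5z) = 1 + z + 2/3z²
  Hence R(z) = 1 + z + 2/3z².

Need |R(x)|<1, x<0.
x=-1.12: |R|=0.7163
R=1: x+2/3x²=0 ⇒ x=−3/2=-1.5000; min R=1−1/(4·2/3)=0.6250>−1
Confirm numerically:
  x=-1.463: |R|=0.96391 <1
  x=-1.117: |R|=0.71479 <1
  x=-0.857: |R|=0.63263 <1
  x=-0.640: |R|=0.63307 <1
  x=-2.063: |R|=1.77431 >1
  x=-1.753: |R|=1.29567 >1
  x=-1.572: |R|=1.07546 >1
Interval (-1.5000, 0).

(-1.5000,0); λ=-7 ⇒ h* = (3/2)/7 = 0.2143.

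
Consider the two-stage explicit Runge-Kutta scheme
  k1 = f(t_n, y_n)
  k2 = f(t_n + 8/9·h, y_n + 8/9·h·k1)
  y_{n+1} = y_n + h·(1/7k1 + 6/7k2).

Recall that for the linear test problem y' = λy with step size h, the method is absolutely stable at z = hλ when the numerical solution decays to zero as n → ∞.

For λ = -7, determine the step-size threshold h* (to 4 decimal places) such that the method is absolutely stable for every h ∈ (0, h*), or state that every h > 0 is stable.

Test eqn y'=λy, z=hλ:
  k1=λy_n ⇒ h·k1=z·y_n;  k2=λ(1+8/9z)y_n ⇒ h·k2=z(1+8/9z)y_n
  y_{n+1}/y_n = 1 + 1/7z + 6/7z(1+8/9z) = 1 + z + 16/21z²
  Hence R(z) = 1 + z + 16/21z².

Need |R(x)|<1, x<0.
x=-1.64: |R|=1.4092
R=1: x+16/21x²=0 ⇒ x=−21/16=-1.3125; min R=1−1/(4·16/21)=0.6719>−1
Confirm numerically:
  x=-1.114: |R|=0.83152 <1
  x=-0.937: |R|=0.73193 <1
  x=-0.789: |R|=0.68530 <1
  x=-0.780: |R|=0.68354 <1
  x=-1.837: |R|=1.73410 >1
  x=-1.663: |R|=1.44410 >1
  x=-1.335: |R|=1.02289 >1
Stable set (-1.3125, 0).

(-1.3125,0); λ=-7 ⇒ h* = (21/16)/7 = 0.1875.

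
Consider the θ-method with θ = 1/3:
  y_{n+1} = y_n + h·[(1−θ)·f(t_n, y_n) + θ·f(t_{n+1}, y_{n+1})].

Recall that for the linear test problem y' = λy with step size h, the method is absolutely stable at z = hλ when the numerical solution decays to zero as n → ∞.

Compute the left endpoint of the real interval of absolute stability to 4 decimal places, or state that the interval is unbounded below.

Test eqn y'=λy, z=hλ:
  y_{n+1} = y_n + z·[2/3·y_n + 1/3·y_{n+1}] ⇒ (1 − 1/3z)y_{n+1} = (1 + 2/3z)y_n
  so R(z) = (1 + 2/3z)/(1 − 1/3z).

Find x<0 with |R(x)|<1.
x=-1.58: |R|=0.0349
R=−1: 1+2/3x = −1+1/3x ⇒ -1/3x=2 ⇒ x=2/(-1/3)=-6.0000
Confirm numerically:
  x=-5.288: |R|=0.91409 <1
  x=-3.975: |R|=0.70968 <1
  x=-2.586: |R|=0.38883 <1
  x=-6.514: |R|=1.05403 >1
  x=-6.332: |R|=1.03558 >1
So |R|<1 on (-6.0000, 0).

z* = -6.0000.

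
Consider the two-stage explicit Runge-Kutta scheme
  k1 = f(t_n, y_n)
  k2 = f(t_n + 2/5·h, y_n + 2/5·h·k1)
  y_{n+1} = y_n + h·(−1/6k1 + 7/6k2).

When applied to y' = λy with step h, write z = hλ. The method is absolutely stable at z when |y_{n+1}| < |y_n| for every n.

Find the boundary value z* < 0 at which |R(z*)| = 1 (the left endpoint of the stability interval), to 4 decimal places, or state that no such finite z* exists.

z* = -2.1429.

On y'=λy, z=hλ:
  k1=λy_n ⇒ h·k1=z·y_n;  k2=λ(1+2/5z)y_n ⇒ h·k2=z(1+2/5z)y_n
  y_{n+1}/y_n = 1 − 1/6z + 7/6z(1+2/5z) = 1 + z + 7/15z²
  ⇒ R(z) = 1 + z + 7/15z².

Solve |R(x)|<1 on ℝ⁻.
x=-1.03: |R|=0.4651
R=1: x+7/15x²=0 ⇒ x=−15/7=-2.1429; min R=1−1/(4·7/15)=0.4643>−1
Confirm numerically:
  x=-2.096: |R|=0.95417 <1
  x=-1.577: |R|=0.58357 <1
  x=-1.028: |R|=0.46517 <1
  x=-2.663: |R|=1.64640 >1
  x=-2.615: |R|=1.57617 >1
  x=-2.467: |R|=1.37317 >1
Stable set (-2.1429, 0).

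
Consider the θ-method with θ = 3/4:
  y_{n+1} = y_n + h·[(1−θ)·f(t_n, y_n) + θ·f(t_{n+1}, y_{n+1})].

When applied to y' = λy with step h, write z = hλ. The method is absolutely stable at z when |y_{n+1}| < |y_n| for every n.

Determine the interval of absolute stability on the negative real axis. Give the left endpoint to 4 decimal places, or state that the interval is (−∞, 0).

With y'=λy (z=hλ):
  y_{n+1} = y_n + z·[1/4·y_n + 3/4·y_{n+1}] ⇒ (1 − 3/4z)y_{n+1} = (1 + 1/4z)y_n
  R(z) = (1 + 1/4z)/(1 − 3/4z).

Solve |R(x)|<1 on ℝ⁻.
x=-1.01: |R|=0.4253
x=-2: |R|=0.2000
x=-10: |R|=0.1765
x=-100: |R|=0.3158
θ=3/4≥1/2 ⇒ |1+1/4x|<|1−3/4x| ∀x<0 ⇒ interval (−∞,0).

interval (−∞, 0).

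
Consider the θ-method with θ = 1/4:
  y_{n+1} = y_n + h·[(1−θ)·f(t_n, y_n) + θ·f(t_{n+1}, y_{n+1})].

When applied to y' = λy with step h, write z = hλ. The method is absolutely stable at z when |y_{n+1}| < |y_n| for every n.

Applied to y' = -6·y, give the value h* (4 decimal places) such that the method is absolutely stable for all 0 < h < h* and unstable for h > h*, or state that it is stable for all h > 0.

(-4.0000,0); λ=-6 ⇒ h* = (4)/6 = 0.6667.

Test eqn y'=λy, z=hλ:
  y_{n+1} = y_n + z·[3/4·y_n + 1/4·y_{n+1}] ⇒ (1 − 1/4z)y_{n+1} = (1 + 3/4z)y_n
  Hence R(z) = (1 + 3/4z)/(1 − 1/4z).

Need |R(x)|<1, x<0.
x=-0.32: |R|=0.7037
R=−1: 1+3/4x = −1+1/4x ⇒ -1/2x=2 ⇒ x=2/(-1/2)=-4.0000
Confirm numerically:
  x=-3.897: |R|=0.97391 <1
  x=-3.059: |R|=0.73339 <1
  x=-2.730: |R|=0.62259 <1
  x=-4.155: |R|=1.03801 >1
  x=-4.134: |R|=1.03295 >1
Stable set (-4.0000, 0).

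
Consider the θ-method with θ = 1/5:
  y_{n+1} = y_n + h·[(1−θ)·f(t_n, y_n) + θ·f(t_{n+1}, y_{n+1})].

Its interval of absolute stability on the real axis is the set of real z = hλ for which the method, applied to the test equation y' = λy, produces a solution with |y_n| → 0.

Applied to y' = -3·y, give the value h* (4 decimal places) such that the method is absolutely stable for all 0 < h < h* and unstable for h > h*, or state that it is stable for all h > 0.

With y'=λy (z=hλ):
  y_{n+1} = y_n + z·[4/5·y_n + 1/5·y_{n+1}] ⇒ (1 − 1/5z)y_{n+1} = (1 + 4/5z)y_n
  ⇒ R(z) = (1 + 4/5z)/(1 − 1/5z).

Solve |R(x)|<1 on ℝ⁻.
x=-1.36: |R|=0.0692
R=−1: 1+4/5x = −1+1/5x ⇒ -3/5x=2 ⇒ x=2/(-3/5)=-3.3333
Confirm numerically:
  x=-2.283: |R|=0.56735 <1
  x=-2.039: |R|=0.44836 <1
  x=-1.522: |R|=0.16682 <1
  x=-1.477: |R|=0.14019 <1
  x=-3.922: |R|=1.19794 >1
  x=-3.478: |R|=1.05119 >1
  x=-3.368: |R|=1.01243 >1
Stable set (-3.3333, 0).

(-3.3333,0); λ=-3 ⇒ h* = (10/3)/3 = 1.1111.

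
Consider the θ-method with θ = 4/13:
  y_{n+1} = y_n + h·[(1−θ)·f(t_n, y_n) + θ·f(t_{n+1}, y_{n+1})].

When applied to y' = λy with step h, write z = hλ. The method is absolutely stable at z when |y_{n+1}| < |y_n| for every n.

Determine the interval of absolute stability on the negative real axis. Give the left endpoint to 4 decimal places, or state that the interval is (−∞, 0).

On y'=λy, z=hλ:
  y_{n+1} = y_n + z·[9/13·y_n + 4/13·y_{n+1}] ⇒ (1 − 4/13z)y_{n+1} = (1 + 9/13z)y_n
  Hence R(z) = (1 + 9/13z)/(1 − 4/13z).

Find x<0 with |R(x)|<1.
x=-1.6: |R|=0.0722
R=−1: 1+9/13x = −1+4/13x ⇒ -5/13x=2 ⇒ x=2/(-5/13)=-5.2000
Confirm numerically:
  x=-4.950: |R|=0.96189 <1
  x=-3.970: |R|=0.78705 <1
  x=-3.840: |R|=0.76023 <1
  x=-5.703: |R|=1.07023 >1
  x=-5.545: |R|=1.04903 >1
Stable set (-5.2000, 0).

(-5.2000, 0).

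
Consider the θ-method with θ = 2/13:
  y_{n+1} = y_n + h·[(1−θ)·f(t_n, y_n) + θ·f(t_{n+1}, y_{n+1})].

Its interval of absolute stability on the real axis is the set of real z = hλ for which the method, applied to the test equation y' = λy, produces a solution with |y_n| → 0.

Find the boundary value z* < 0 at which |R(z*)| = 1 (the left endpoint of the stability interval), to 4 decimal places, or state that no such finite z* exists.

With y'=λy (z=hλ):
  y_{n+1} = y_n + z·[11/13·y_n + 2/13·y_{n+1}] ⇒ (1 − 2/13z)y_{n+1} = (1 + 11/13z)y_n
  so R(z) = (1 + 11/13z)/(1 − 2/13z).

Need |R(x)|<1, x<0.
x=-1.33: |R|=0.1041
R=−1: 1+11/13x = −1+2/13x ⇒ -9/13x=2 ⇒ x=2/(-9/13)=-2.8889
Confirm numerically:
  x=-2.597: |R|=0.85561 <1
  x=-2.411: |R|=0.75867 <1
  x=-1.988: |R|=0.52238 <1
  x=-1.755: |R|=0.38189 <1
  x=-3.282: |R|=1.18084 >1
  x=-3.039: |R|=1.07081 >1
So |R|<1 on (-2.8889, 0).

left endpoint -2.8889.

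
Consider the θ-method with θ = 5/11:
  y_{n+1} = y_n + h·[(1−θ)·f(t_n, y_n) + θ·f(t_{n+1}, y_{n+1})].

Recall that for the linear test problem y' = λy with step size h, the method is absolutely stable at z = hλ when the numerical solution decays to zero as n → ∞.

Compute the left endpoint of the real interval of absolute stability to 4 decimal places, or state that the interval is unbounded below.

left endpoint -22.0000.

Set f=λy, z=hλ:
  y_{n+1} = y_n + z·[6/11·y_n + 5/11·y_{n+1}] ⇒ (1 − 5/11z)y_{n+1} = (1 + 6/11z)y_n
  so R(z) = (1 + 6/11z)/(1 − 5/11z).

Boundary: |R(x)|=1, x<0.
x=-1.13: |R|=0.2535
R=−1: 1+6/11x = −1+5/11x ⇒ -1/11x=2 ⇒ x=2/(-1/11)=-22.0000
Confirm numerically:
  x=-16.779: |R|=0.94498 <1
  x=-14.066: |R|=0.90245 <1
  x=-11.419: |R|=0.84461 <1
  x=-11.200: |R|=0.83881 <1
  x=-22.457: |R|=1.00371 >1
  x=-22.334: |R|=1.00272 >1
So |R|<1 on (-22.0000, 0).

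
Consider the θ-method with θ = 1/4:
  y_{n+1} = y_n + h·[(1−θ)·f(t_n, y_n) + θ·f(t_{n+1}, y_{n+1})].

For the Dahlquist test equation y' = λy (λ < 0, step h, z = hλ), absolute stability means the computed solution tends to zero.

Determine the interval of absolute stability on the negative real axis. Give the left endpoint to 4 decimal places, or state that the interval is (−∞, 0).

(-4.0000, 0).

On y'=λy, z=hλ:
  y_{n+1} = y_n + z·[3/4·y_n + 1/4·y_{n+1}] ⇒ (1 − 1/4z)y_{n+1} = (1 + 3/4z)y_n
  R(z) = (1 + 3/4z)/(1 − 1/4z).

Boundary: |R(x)|=1, x<0.
x=-1.78: |R|=0.2318
R=−1: 1+3/4x = −1+1/4x ⇒ -1/2x=2 ⇒ x=2/(-1/2)=-4.0000
Confirm numerically:
  x=-3.438: |R|=0.84888 <1
  x=-3.026: |R|=0.72274 <1
  x=-2.952: |R|=0.69850 <1
  x=-1.674: |R|=0.18012 <1
  x=-4.573: |R|=1.13368 >1
  x=-4.383: |R|=1.09138 >1
Interval (-4.0000, 0).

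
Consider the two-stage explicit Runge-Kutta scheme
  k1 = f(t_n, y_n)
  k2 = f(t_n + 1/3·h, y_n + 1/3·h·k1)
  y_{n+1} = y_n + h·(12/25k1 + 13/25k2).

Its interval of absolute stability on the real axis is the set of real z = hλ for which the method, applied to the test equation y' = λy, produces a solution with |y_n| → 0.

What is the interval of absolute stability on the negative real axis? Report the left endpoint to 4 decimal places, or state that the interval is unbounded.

With y'=λy (z=hλ):
  k1=λy_n ⇒ h·k1=z·y_n;  k2=λ(1+1/3z)y_n ⇒ h·k2=z(1+1/3z)y_n
  y_{n+1}/y_n = 1 + 12/25z + 13/25z(1+1/3z) = 1 + z + 13/75z²
  ⇒ R(z) = 1 + z + 13/75z².

Solve |R(x)|<1 on ℝ⁻.
x=-0.41: |R|=0.6191
R=1: x+13/75x²=0 ⇒ x=−75/13=-5.7692; min R=1−1/(4·13/75)=-0.4423>−1
Confirm numerically:
  x=-5.552: |R|=0.79095 <1
  x=-4.778: |R|=0.17908 <1
  x=-4.085: |R|=0.19255 <1
  x=-3.699: |R|=0.32735 <1
  x=-6.132: |R|=1.38558 >1
  x=-5.958: |R|=1.19495 >1
  x=-5.874: |R|=1.10667 >1
Stable set (-5.7692, 0).

(-5.7692, 0).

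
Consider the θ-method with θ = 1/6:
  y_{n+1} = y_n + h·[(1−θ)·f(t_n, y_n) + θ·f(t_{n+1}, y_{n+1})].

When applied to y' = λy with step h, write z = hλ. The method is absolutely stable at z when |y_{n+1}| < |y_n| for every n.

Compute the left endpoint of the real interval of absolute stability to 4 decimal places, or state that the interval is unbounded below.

left endpoint -3.0000.

On y'=λy, z=hλ:
  y_{n+1} = y_n + z·[5/6·y_n + 1/6·y_{n+1}] ⇒ (1 − 1/6z)y_{n+1} = (1 + 5/6z)y_n
  so R(z) = (1 + 5/6z)/(1 − 1/6z).

Find x<0 with |R(x)|<1.
x=-1.27: |R|=0.0481
R=−1: 1+5/6x = −1+1/6x ⇒ -2/3x=2 ⇒ x=2/(-2/3)=-3.0000
Confirm numerically:
  x=-2.373: |R|=0.70047 <1
  x=-1.838: |R|=0.40699 <1
  x=-1.769: |R|=0.36620 <1
  x=-1.587: |R|=0.25504 <1
  x=-3.445: |R|=1.18846 >1
  x=-3.346: |R|=1.14808 >1
  x=-3.320: |R|=1.13734 >1
So |R|<1 on (-3.0000, 0).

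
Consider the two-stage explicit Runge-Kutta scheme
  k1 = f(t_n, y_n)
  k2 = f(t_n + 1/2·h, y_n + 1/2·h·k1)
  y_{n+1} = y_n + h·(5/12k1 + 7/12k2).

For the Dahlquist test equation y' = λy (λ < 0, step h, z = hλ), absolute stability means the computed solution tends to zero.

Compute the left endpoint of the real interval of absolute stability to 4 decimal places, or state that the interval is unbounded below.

Test eqn y'=λy, z=hλ:
  k1=λy_n ⇒ h·k1=z·y_n;  k2=λ(1+1/2z)y_n ⇒ h·k2=z(1+1/2z)y_n
  y_{n+1}/y_n = 1 + 5/12z + 7/12z(1+1/2z) = 1 + z + 7/24z²
  so R(z) = 1 + z + 7/24z².

Find x<0 with |R(x)|<1.
x=-1.2: |R|=0.2200
R=1: x+7/24x²=0 ⇒ x=−24/7=-3.4286; min R=1−1/(4·7/24)=0.1429>−1
Confirm numerically:
  x=-3.280: |R|=0.85787 <1
  x=-2.807: |R|=0.49111 <1
  x=-2.449: |R|=0.30030 <1
  x=-2.038: |R|=0.17342 <1
  x=-3.783: |R|=1.39107 >1
  x=-3.571: |R|=1.14835 >1
Interval (-3.4286, 0).

left endpoint -3.4286.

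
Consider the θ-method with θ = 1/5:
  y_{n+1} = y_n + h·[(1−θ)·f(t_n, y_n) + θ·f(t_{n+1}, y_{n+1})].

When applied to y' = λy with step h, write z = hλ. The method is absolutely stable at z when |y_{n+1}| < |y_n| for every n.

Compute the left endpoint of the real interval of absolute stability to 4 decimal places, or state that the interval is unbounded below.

left endpoint -3.3333.

Test eqn y'=λy, z=hλ:
  y_{n+1} = y_n + z·[4/5·y_n + 1/5·y_{n+1}] ⇒ (1 − 1/5z)y_{n+1} = (1 + 4/5z)y_n
  so R(z) = (1 + 4/5z)/(1 − 1/5z).

Need |R(x)|<1, x<0.
x=-1.51: |R|=0.1598
R=−1: 1+4/5x = −1+1/5x ⇒ -3/5x=2 ⇒ x=2/(-3/5)=-3.3333
Confirm numerically:
  x=-3.304: |R|=0.98940 <1
  x=-2.329: |R|=0.58889 <1
  x=-2.128: |R|=0.49270 <1
  x=-1.354: |R|=0.06547 <1
  x=-3.700: |R|=1.12644 >1
  x=-3.378: |R|=1.01599 >1
So |R|<1 on (-3.3333, 0).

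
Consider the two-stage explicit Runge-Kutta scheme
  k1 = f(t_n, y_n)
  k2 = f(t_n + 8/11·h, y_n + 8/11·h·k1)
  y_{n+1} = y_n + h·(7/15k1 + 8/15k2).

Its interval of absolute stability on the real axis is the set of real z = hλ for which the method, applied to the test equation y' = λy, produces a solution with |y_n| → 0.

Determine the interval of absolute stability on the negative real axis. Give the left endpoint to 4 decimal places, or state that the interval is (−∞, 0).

Test eqn y'=λy, z=hλ:
  k1=λy_n ⇒ h·k1=z·y_n;  k2=λ(1+8/11z)y_n ⇒ h·k2=z(1+8/11z)y_n
  y_{n+1}/y_n = 1 + 7/15z + 8/15z(1+8/11z) = 1 + z + 64/165z²
  ⇒ R(z) = 1 + z + 64/165z².

Solve |R(x)|<1 on ℝ⁻.
x=-1.07: |R|=0.3741
R=1: x+64/165x²=0 ⇒ x=−165/64=-2.5781; min R=1−1/(4·64/165)=0.3555>−1
Confirm numerically:
  x=-1.906: |R|=0.50310 <1
  x=-1.754: |R|=0.43932 <1
  x=-1.080: |R|=0.37242 <1
  x=-2.823: |R|=1.26813 >1
  x=-2.804: |R|=1.24566 >1
  x=-2.800: |R|=1.24097 >1
So |R|<1 on (-2.5781, 0).

(-2.5781, 0).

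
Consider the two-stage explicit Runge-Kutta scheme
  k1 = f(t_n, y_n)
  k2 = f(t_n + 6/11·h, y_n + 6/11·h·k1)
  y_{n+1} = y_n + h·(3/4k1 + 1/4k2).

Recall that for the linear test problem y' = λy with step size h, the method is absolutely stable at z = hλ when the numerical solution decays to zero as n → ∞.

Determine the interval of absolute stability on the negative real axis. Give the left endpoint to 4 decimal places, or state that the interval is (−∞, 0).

Test eqn y'=λy, z=hλ:
  k1=λy_n ⇒ h·k1=z·y_n;  k2=λ(1+6/11z)y_n ⇒ h·k2=z(1+6/11z)y_n
  y_{n+1}/y_n = 1 + 3/4z + 1/4z(1+6/11z) = 1 + z + 3/22z²
  ⇒ R(z) = 1 + z + 3/22z².

Find x<0 with |R(x)|<1.
x=-0.82: |R|=0.2717
R=1: x+3/22x²=0 ⇒ x=−22/3=-7.3333; min R=1−1/(4·3/22)=-0.8333>−1
Confirm numerically:
  x=-7.266: |R|=0.93328 <1
  x=-4.354: |R|=0.76891 <1
  x=-3.666: |R|=0.83333 <1
  x=-7.693: |R|=1.37731 >1
  x=-7.622: |R|=1.30003 >1
Interval (-7.3333, 0).

z∈(-7.3333,0).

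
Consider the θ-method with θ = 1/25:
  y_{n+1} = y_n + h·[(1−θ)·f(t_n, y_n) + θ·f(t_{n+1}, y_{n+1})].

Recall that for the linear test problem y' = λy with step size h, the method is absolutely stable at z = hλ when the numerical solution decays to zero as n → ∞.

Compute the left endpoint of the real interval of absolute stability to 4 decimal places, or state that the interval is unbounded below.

left endpoint -2.1739.

On y'=λy, z=hλ:
  y_{n+1} = y_n + z·[24/25·y_n + 1/25·y_{n+1}] ⇒ (1 − 1/25z)y_{n+1} = (1 + 24/25z)y_n
  Hence R(z) = (1 + 24/25z)/(1 − 1/25z).

Need |R(x)|<1, x<0.
x=-0.81: |R|=0.2154
R=−1: 1+24/25x = −1+1/25x ⇒ -23/25x=2 ⇒ x=2/(-23/25)=-2.1739
Confirm numerically:
  x=-2.128: |R|=0.96107 <1
  x=-1.317: |R|=0.25109 <1
  x=-0.872: |R|=0.15739 <1
  x=-2.673: |R|=1.41481 >1
  x=-2.672: |R|=1.41399 >1
  x=-2.578: |R|=1.33701 >1
Stable set (-2.1739, 0).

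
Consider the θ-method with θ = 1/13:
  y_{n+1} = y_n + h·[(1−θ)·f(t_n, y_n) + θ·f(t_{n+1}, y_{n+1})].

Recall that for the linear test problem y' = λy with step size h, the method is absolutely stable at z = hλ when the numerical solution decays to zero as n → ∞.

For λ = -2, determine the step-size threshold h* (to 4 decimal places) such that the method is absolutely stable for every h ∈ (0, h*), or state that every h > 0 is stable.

With y'=λy (z=hλ):
  y_{n+1} = y_n + z·[12/13·y_n + 1/13·y_{n+1}] ⇒ (1 − 1/13z)y_{n+1} = (1 + 12/13z)y_n
  ⇒ R(z) = (1 + 12/13z)/(1 − 1/13z).

Find x<0 with |R(x)|<1.
x=-0.8: |R|=0.2464
R=−1: 1+12/13x = −1+1/13x ⇒ -11/13x=2 ⇒ x=2/(-11/13)=-2.3636
Confirm numerically:
  x=-1.718: |R|=0.51746 <1
  x=-1.236: |R|=0.12869 <1
  x=-1.165: |R|=0.06918 <1
  x=-0.984: |R|=0.08524 <1
  x=-2.606: |R|=1.17083 >1
  x=-2.513: |R|=1.10591 >1
Stable set (-2.3636, 0).

(-2.3636,0); λ=-2 ⇒ h* = (26/11)/2 = 1.1818.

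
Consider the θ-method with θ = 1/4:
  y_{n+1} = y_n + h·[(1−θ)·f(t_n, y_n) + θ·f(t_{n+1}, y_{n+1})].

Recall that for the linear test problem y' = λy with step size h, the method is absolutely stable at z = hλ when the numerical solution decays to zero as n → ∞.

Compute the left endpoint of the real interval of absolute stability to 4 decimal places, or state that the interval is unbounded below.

Test eqn y'=λy, z=hλ:
  y_{n+1} = y_n + z·[3/4·y_n + 1/4·y_{n+1}] ⇒ (1 − 1/4z)y_{n+1} = (1 + 3/4z)y_n
  Hence R(z) = (1 + 3/4z)/(1 − 1/4z).

Boundary: |R(x)|=1, x<0.
x=-0.37: |R|=0.6613
R=−1: 1+3/4x = −1+1/4x ⇒ -1/2x=2 ⇒ x=2/(-1/2)=-4.0000
Confirm numerically:
  x=-3.854: |R|=0.96282 <1
  x=-3.514: |R|=0.87064 <1
  x=-2.095: |R|=0.37490 <1
  x=-4.328: |R|=1.07877 >1
  x=-4.279: |R|=1.06740 >1
Stable set (-4.0000, 0).

left endpoint -4.0000.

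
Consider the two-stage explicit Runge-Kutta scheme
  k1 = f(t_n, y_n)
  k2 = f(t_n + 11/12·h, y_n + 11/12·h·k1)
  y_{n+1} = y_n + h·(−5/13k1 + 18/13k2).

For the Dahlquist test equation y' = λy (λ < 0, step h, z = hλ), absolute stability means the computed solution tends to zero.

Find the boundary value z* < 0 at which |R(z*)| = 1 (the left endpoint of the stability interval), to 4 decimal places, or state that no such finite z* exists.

On y'=λy, z=hλ:
  k1=λy_n ⇒ h·k1=z·y_n;  k2=λ(1+11/12z)y_n ⇒ h·k2=z(1+11/12z)y_n
  y_{n+1}/y_n = 1 − 5/13z + 18/13z(1+11/12z) = 1 + z + 33/26z²
  R(z) = 1 + z + 33/26z².

Find x<0 with |R(x)|<1.
x=-0.56: |R|=0.8380
R=1: x+33/26x²=0 ⇒ x=−26/33=-0.7879; min R=1−1/(4·33/26)=0.8030>−1
Confirm numerically:
  x=-0.690: |R|=0.91428 <1
  x=-0.616: |R|=0.86562 <1
  x=-0.524: |R|=0.82450 <1
  x=-0.480: |R|=0.81243 <1
  x=-1.329: |R|=1.91277 >1
  x=-1.222: |R|=1.67332 >1
  x=-1.153: |R|=1.53433 >1
So |R|<1 on (-0.7879, 0).

left endpoint -0.7879.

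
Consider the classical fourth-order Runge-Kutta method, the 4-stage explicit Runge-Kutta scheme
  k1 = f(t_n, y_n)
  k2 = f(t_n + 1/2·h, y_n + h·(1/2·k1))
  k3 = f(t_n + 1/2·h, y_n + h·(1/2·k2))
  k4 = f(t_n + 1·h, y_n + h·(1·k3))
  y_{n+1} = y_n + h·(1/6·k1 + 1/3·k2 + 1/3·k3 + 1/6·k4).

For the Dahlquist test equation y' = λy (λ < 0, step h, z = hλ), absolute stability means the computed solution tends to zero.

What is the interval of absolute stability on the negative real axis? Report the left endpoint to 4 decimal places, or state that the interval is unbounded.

z∈(-2.7853,0).

With y'=λy (z=hλ):
  order 4, 4-stage ⇒ R(z)=1+z+z^2/2+z^3/6+z^4/24
  (e.g. R(-0.72)=0.48819, |R|=0.48819)

Solve |R(x)|<1 on ℝ⁻.
x=-0.72: |R|=0.4882
|R(-2.95)|=1.2781 |R(-2.47)|=0.6198 |R(-1.32)|=0.2944
Bisect:
  x_lo=-3.4665 |R|=2.6160  x_hi=-0.1514 |R|=0.8595
  mid=-1.80896 |R|=0.28679 →hi
  mid=-2.63775 |R|=0.79940 →hi
  mid=-3.05215 |R|=1.48274 →lo
  mid=-2.84495 |R|=1.09373 →lo
  mid=-2.74135 |R|=0.93574 →hi
  mid=-2.79315 |R|=1.01191 →lo
  mid=-2.76725 |R|=0.97313 →hi
  ...
  [-2.78546,-2.78526] ⇒ x*=-2.7853
Interval (-2.7853, 0).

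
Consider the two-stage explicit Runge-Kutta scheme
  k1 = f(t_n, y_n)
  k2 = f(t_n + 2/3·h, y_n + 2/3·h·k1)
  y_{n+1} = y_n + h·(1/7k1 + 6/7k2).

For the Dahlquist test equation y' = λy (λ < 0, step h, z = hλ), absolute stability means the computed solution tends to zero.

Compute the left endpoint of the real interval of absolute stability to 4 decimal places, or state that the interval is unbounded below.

z* = -1.7500.

Set f=λy, z=hλ:
  k1=λy_n ⇒ h·k1=z·y_n;  k2=λ(1+2/3z)y_n ⇒ h·k2=z(1+2/3z)y_n
  y_{n+1}/y_n = 1 + 1/7z + 6/7z(1+2/3z) = 1 + z + 4/7z²
  Hence R(z) = 1 + z + 4/7z².

Find x<0 with |R(x)|<1.
x=-1.06: |R|=0.5821
R=1: x+4/7x²=0 ⇒ x=−7/4=-1.7500; min R=1−1/(4·4/7)=0.5625>−1
Confirm numerically:
  x=-1.360: |R|=0.69691 <1
  x=-1.086: |R|=0.58794 <1
  x=-0.907: |R|=0.56309 <1
  x=-2.246: |R|=1.63658 >1
  x=-2.235: |R|=1.61941 >1
  x=-2.150: |R|=1.49143 >1
Stable set (-1.7500, 0).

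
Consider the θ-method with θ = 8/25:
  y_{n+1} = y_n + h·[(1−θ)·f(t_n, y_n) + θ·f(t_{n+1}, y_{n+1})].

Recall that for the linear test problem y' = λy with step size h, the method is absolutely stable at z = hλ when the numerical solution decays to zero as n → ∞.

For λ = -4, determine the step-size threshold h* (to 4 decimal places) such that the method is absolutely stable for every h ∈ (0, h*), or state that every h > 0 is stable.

With y'=λy (z=hλ):
  y_{n+1} = y_n + z·[17/25·y_n + 8/25·y_{n+1}] ⇒ (1 − 8/25z)y_{n+1} = (1 + 17/25z)y_n
  R(z) = (1 + 17/25z)/(1 − 8/25z).

Solve |R(x)|<1 on ℝ⁻.
x=-1.45: |R|=0.0096
R=−1: 1+17/25x = −1+8/25x ⇒ -9/25x=2 ⇒ x=2/(-9/25)=-5.5556
Confirm numerically:
  x=-5.032: |R|=0.92779 <1
  x=-4.533: |R|=0.84978 <1
  x=-4.376: |R|=0.82309 <1
  x=-3.854: |R|=0.72571 <1
  x=-5.952: |R|=1.04914 >1
  x=-5.783: |R|=1.02872 >1
  x=-5.670: |R|=1.01464 >1
Stable set (-5.5556, 0).

(-5.5556,0); λ=-4 ⇒ h* = (50/9)/4 = 1.3889.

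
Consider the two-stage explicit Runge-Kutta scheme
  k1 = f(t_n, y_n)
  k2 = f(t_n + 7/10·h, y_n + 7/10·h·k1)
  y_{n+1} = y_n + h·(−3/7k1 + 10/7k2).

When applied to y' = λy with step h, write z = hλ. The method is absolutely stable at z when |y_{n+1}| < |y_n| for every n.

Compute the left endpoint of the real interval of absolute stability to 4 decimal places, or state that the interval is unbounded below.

z* = -1.0000.

On y'=λy, z=hλ:
  k1=λy_n ⇒ h·k1=z·y_n;  k2=λ(1+7/10z)y_n ⇒ h·k2=z(1+7/10z)y_n
  y_{n+1}/y_n = 1 − 3/7z + 10/7z(1+7/10z) = 1 + z + z²
  Hence R(z) = 1 + z + z².

Need |R(x)|<1, x<0.
x=-1.56: |R|=1.8736
R=1: x+1x²=0 ⇒ x=−1=-1.0000; min R=1−1/(4·1)=0.7500>−1
Confirm numerically:
  x=-0.920: |R|=0.92640 <1
  x=-0.859: |R|=0.87888 <1
  x=-0.514: |R|=0.75020 <1
  x=-1.584: |R|=1.92506 >1
  x=-1.529: |R|=1.80884 >1
So |R|<1 on (-1.0000, 0).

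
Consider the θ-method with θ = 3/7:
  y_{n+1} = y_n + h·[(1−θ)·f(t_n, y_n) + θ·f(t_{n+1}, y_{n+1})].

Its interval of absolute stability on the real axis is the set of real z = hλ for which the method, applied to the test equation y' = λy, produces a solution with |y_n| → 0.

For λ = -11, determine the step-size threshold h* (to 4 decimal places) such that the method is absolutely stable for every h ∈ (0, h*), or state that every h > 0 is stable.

On y'=λy, z=hλ:
  y_{n+1} = y_n + z·[4/7·y_n + 3/7·y_{n+1}] ⇒ (1 − 3/7z)y_{n+1} = (1 + 4/7z)y_n
  ⇒ R(z) = (1 + 4/7z)/(1 − 3/7z).

Need |R(x)|<1, x<0.
x=-1.15: |R|=0.2297
R=−1: 1+4/7x = −1+3/7x ⇒ -1/7x=2 ⇒ x=2/(-1/7)=-14.0000
Confirm numerically:
  x=-13.855: |R|=0.99701 <1
  x=-13.347: |R|=0.98612 <1
  x=-9.295: |R|=0.86513 <1
  x=-5.811: |R|=0.66484 <1
  x=-14.378: |R|=1.00754 >1
  x=-14.330: |R|=1.00660 >1
  x=-14.146: |R|=1.00295 >1
Interval (-14.0000, 0).

(-14.0000,0); λ=-11 ⇒ h* = (14)/11 = 1.2727.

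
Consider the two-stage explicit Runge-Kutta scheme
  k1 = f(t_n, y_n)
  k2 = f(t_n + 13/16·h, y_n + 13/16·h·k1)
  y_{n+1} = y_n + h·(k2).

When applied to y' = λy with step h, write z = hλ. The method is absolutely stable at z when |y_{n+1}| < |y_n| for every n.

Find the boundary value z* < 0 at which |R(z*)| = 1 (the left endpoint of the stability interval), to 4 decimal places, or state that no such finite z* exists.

left endpoint -1.2308.

Test eqn y'=λy, z=hλ:
  k1=λy_n ⇒ h·k1=z·y_n;  k2=λ(1+13/16z)y_n ⇒ h·k2=z(1+13/16z)y_n
  y_{n+1}/y_n = 1 + z(1+13/16z) = 1 + z + 13/16z²
  Hence R(z) = 1 + z + 13/16z².

Need |R(x)|<1, x<0.
x=-0.64: |R|=0.6928
R=1: x+13/16x²=0 ⇒ x=−16/13=-1.2308; min R=1−1/(4·13/16)=0.6923>−1
Confirm numerically:
  x=-1.039: |R|=0.83811 <1
  x=-0.833: |R|=0.73078 <1
  x=-0.662: |R|=0.69407 <1
  x=-1.767: |R|=1.76986 >1
  x=-1.462: |R|=1.27467 >1
Stable set (-1.2308, 0).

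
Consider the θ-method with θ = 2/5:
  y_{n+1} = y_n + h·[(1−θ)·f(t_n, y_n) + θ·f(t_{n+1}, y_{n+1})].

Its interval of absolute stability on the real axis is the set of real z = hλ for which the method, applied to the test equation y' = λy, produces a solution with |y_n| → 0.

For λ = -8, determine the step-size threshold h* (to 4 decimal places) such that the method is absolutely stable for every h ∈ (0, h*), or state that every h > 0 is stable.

(-10.0000,0); λ=-8 ⇒ h* = (10)/8 = 1.2500.

With y'=λy (z=hλ):
  y_{n+1} = y_n + z·[3/5·y_n + 2/5·y_{n+1}] ⇒ (1 − 2/5z)y_{n+1} = (1 + 3/5z)y_n
  R(z) = (1 + 3/5z)/(1 − 2/5z).

Boundary: |R(x)|=1, x<0.
x=-1.09: |R|=0.2409
R=−1: 1+3/5x = −1+2/5x ⇒ -1/5x=2 ⇒ x=2/(-1/5)=-10.0000
Confirm numerically:
  x=-7.006: |R|=0.84252 <1
  x=-6.097: |R|=0.77300 <1
  x=-5.416: |R|=0.71046 <1
  x=-4.422: |R|=0.59708 <1
  x=-10.398: |R|=1.01543 >1
  x=-10.216: |R|=1.00849 >1
Stable set (-10.0000, 0).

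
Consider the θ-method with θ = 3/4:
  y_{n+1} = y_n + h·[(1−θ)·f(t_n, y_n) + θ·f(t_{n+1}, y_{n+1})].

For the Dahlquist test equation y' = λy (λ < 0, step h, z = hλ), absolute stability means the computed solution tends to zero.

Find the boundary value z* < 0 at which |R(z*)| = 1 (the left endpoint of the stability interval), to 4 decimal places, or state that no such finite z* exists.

interval (−∞, 0).

Set f=λy, z=hλ:
  y_{n+1} = y_n + z·[1/4·y_n + 3/4·y_{n+1}] ⇒ (1 − 3/4z)y_{n+1} = (1 + 1/4z)y_n
  ⇒ R(z) = (1 + 1/4z)/(1 − 3/4z).

Boundary: |R(x)|=1, x<0.
x=-1.55: |R|=0.2832
x=-2: |R|=0.2000
x=-10: |R|=0.1765
x=-100: |R|=0.3158
θ=3/4≥1/2 ⇒ |1+1/4x|<|1−3/4x| ∀x<0 ⇒ stable on all of ℝ⁻.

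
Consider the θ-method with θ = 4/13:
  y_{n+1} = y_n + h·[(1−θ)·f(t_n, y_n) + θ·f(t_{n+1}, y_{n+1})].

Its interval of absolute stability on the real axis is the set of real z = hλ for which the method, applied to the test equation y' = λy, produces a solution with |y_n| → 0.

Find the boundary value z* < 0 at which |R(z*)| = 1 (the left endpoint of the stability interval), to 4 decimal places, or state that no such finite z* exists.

Set f=λy, z=hλ:
  y_{n+1} = y_n + z·[9/13·y_n + 4/13·y_{n+1}] ⇒ (1 − 4/13z)y_{n+1} = (1 + 9/13z)y_n
  Hence R(z) = (1 + 9/13z)/(1 − 4/13z).

Find x<0 with |R(x)|<1.
x=-1.54: |R|=0.0449
R=−1: 1+9/13x = −1+4/13x ⇒ -5/13x=2 ⇒ x=2/(-5/13)=-5.2000
Confirm numerically:
  x=-4.972: |R|=0.96534 <1
  x=-4.105: |R|=0.81390 <1
  x=-3.542: |R|=0.69486 <1
  x=-3.217: |R|=0.61671 <1
  x=-5.685: |R|=1.06785 >1
  x=-5.654: |R|=1.06374 >1
  x=-5.247: |R|=1.00691 >1
So |R|<1 on (-5.2000, 0).

left endpoint -5.2000.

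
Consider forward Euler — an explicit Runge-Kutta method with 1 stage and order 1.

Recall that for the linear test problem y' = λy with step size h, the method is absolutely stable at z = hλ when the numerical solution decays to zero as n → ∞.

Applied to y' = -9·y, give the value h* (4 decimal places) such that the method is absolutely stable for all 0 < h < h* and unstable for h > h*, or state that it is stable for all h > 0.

(-2.0000,0); λ=-9 ⇒ h* = 0.2222.

With y'=λy (z=hλ):
  order 1, 1-stage ⇒ R(z)=1+z
  (e.g. R(-1.77)=-0.77000, |R|=0.77000)

Find x<0 with |R(x)|<1.
x=-1.77: |R|=0.7700
|R(-1.47)|=0.4700 |R(-1.11)|=0.1100 |R(-0.69)|=0.3100
Bisect:
  x_lo=-2.6136 |R|=1.6136  x_hi=-0.2202 |R|=0.7798
  mid=-1.41692 |R|=0.41692 →hi
  mid=-2.01528 |R|=1.01528 →lo
  mid=-1.71610 |R|=0.71610 →hi
  mid=-1.86569 |R|=0.86569 →hi
  mid=-1.94048 |R|=0.94048 →hi
  mid=-1.97788 |R|=0.97788 →hi
  mid=-1.99658 |R|=0.99658 →hi
  ...
  [-2.00009,-1.99994] ⇒ x*=-2.0000
Stable set (-2.0000, 0).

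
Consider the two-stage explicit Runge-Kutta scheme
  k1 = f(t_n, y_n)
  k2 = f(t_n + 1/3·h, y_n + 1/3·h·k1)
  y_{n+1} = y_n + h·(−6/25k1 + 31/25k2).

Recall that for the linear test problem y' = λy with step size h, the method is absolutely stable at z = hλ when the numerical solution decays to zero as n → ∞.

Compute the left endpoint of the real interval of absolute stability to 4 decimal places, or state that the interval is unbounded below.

Set f=λy, z=hλ:
  k1=λy_n ⇒ h·k1=z·y_n;  k2=λ(1+1/3z)y_n ⇒ h·k2=z(1+1/3z)y_n
  y_{n+1}/y_n = 1 − 6/25z + 31/25z(1+1/3z) = 1 + z + 31/75z²
  ⇒ R(z) = 1 + z + 31/75z².

Boundary: |R(x)|=1, x<0.
x=-1.52: |R|=0.4350
R=1: x+31/75x²=0 ⇒ x=−75/31=-2.4194; min R=1−1/(4·31/75)=0.3952>−1
Confirm numerically:
  x=-1.668: |R|=0.48199 <1
  x=-1.636: |R|=0.47029 <1
  x=-1.307: |R|=0.39908 <1
  x=-2.664: |R|=1.26938 >1
  x=-2.483: |R|=1.06532 >1
So |R|<1 on (-2.4194, 0).

left endpoint -2.4194.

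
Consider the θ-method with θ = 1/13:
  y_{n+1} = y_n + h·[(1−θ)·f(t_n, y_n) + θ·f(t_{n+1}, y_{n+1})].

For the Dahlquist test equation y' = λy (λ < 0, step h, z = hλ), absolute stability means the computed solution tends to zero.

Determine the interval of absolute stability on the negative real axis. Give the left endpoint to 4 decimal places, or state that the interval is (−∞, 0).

With y'=λy (z=hλ):
  y_{n+1} = y_n + z·[12/13·y_n + 1/13·y_{n+1}] ⇒ (1 − 1/13z)y_{n+1} = (1 + 12/13z)y_n
  Hence R(z) = (1 + 12/13z)/(1 − 1/13z).

Need |R(x)|<1, x<0.
x=-0.83: |R|=0.2198
R=−1: 1+12/13x = −1+1/13x ⇒ -11/13x=2 ⇒ x=2/(-11/13)=-2.3636
Confirm numerically:
  x=-2.171: |R|=0.86033 <1
  x=-2.019: |R|=0.74759 <1
  x=-2.010: |R|=0.74084 <1
  x=-1.152: |R|=0.05822 <1
  x=-2.818: |R|=1.31597 >1
  x=-2.660: |R|=1.20817 >1
  x=-2.521: |R|=1.11153 >1
So |R|<1 on (-2.3636, 0).

(-2.3636, 0).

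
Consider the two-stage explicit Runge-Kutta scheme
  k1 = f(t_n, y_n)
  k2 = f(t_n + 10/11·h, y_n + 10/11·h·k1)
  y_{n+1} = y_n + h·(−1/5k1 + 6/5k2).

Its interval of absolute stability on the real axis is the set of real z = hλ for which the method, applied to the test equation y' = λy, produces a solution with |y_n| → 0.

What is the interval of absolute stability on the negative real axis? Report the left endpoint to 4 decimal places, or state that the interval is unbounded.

On y'=λy, z=hλ:
  k1=λy_n ⇒ h·k1=z·y_n;  k2=λ(1+10/11z)y_n ⇒ h·k2=z(1+10/11z)y_n
  y_{n+1}/y_n = 1 − 1/5z + 6/5z(1+10/11z) = 1 + z + 12/11z²
  Hence R(z) = 1 + z + 12/11z².

Need |R(x)|<1, x<0.
x=-1.07: |R|=1.1790
R=1: x+12/11x²=0 ⇒ x=−11/12=-0.9167; min R=1−1/(4·12/11)=0.7708>−1
Confirm numerically:
  x=-0.574: |R|=0.78543 <1
  x=-0.387: |R|=0.77638 <1
  x=-0.368: |R|=0.77974 <1
  x=-1.194: |R|=1.36124 >1
  x=-0.946: |R|=1.03027 >1
Interval (-0.9167, 0).

(-0.9167, 0).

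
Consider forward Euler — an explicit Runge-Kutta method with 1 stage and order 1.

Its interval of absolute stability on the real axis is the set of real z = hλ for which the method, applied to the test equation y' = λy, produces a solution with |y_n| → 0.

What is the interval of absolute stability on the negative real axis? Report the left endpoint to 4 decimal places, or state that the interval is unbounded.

With y'=λy (z=hλ):
  order 1, 1-stage ⇒ R(z)=1+z
  (e.g. R(-1.2)=-0.20000, |R|=0.20000)

Find x<0 with |R(x)|<1.
x=-1.2: |R|=0.2000
|R(-1.74)|=0.7400 |R(-1.26)|=0.2600 |R(-0.53)|=0.4700
Bisect:
  x_lo=-2.5152 |R|=1.5152  x_hi=-0.3889 |R|=0.6111
  mid=-1.45206 |R|=0.45206 →hi
  mid=-1.98362 |R|=0.98362 →hi
  mid=-2.24940 |R|=1.24940 →lo
  mid=-2.11651 |R|=1.11651 →lo
  mid=-2.05006 |R|=1.05006 →lo
  mid=-2.01684 |R|=1.01684 →lo
  mid=-2.00023 |R|=1.00023 →lo
  mid=-1.99192 |R|=0.99192 →hi
  mid=-1.99608 |R|=0.99608 →hi
  mid=-1.99815 |R|=0.99815 →hi
  ...
  [-2.00010,-1.99997] ⇒ x*=-2.0000
Interval (-2.0000, 0).

z∈(-2.0000,0).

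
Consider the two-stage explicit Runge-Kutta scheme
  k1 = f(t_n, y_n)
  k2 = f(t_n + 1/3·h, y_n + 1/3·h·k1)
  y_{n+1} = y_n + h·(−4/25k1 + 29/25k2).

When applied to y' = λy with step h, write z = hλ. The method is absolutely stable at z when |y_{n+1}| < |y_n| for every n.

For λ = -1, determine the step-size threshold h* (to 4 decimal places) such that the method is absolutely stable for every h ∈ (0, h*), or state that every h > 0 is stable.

Set f=λy, z=hλ:
  k1=λy_n ⇒ h·k1=z·y_n;  k2=λ(1+1/3z)y_n ⇒ h·k2=z(1+1/3z)y_n
  y_{n+1}/y_n = 1 − 4/25z + 29/25z(1+1/3z) = 1 + z + 29/75z²
  ⇒ R(z) = 1 + z + 29/75z².

Solve |R(x)|<1 on ℝ⁻.
x=-0.33: |R|=0.7121
R=1: x+29/75x²=0 ⇒ x=−75/29=-2.5862; min R=1−1/(4·29/75)=0.3534>−1
Confirm numerically:
  x=-1.703: |R|=0.41841 <1
  x=-1.549: |R|=0.37877 <1
  x=-1.251: |R|=0.35413 <1
  x=-3.091: |R|=1.60332 >1
  x=-3.041: |R|=1.53477 >1
Interval (-2.5862, 0).

(-2.5862,0); λ=-1 ⇒ h* = (75/29)/1 = 2.5862.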